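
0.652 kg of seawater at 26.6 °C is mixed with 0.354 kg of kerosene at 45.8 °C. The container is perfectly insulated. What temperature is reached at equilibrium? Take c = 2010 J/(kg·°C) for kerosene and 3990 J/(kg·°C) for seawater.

T_f ≈ 30.7 °C

Net heat exchanged in the isolated system is zero:
0.354*2010*(T − 45.8) + 0.652*3990*(T − 26.6) = 0
711.54(T − 45.8) + 2601.5(T − 26.6) = 0
(711.54 + 2601.5) T = 711.54*45.8 + 2601.5*26.6
T ≈ 30.72 °C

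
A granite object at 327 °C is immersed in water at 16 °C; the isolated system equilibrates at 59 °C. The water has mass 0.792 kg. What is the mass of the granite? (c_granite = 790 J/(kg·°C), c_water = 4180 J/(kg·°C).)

m ≈ 0.672 kg

Energy conservation, ΣQ = 0:
m·790·(59 − 327) + 0.792·4180·(59 − 16) = 0
-211720 m = -142354
m = -142354/-211720 ≈ 0.6724 kg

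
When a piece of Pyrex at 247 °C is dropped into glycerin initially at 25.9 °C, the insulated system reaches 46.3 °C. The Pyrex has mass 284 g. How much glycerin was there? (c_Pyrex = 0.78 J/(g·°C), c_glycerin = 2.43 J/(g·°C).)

m ≈ 897 g

|Q_Pyrex| = |Q_glycerin|:
284×0.78×(247 − 46.3) = m×2.43×(46.3 − 25.9)
49.57 m = 44459  ⇒  m ≈ 896.9 g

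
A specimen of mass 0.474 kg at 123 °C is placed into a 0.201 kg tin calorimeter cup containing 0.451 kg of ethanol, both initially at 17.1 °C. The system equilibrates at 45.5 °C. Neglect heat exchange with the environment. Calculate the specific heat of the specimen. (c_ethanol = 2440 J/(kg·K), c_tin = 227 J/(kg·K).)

Taking heat into each body as positive, Σ m c ΔT = 0:
0.474·c·(45.5 − 123) + 0.451·2440·(45.5 − 17.1) + 0.201·227·(45.5 − 17.1) = 0
-36.73 c = -32548
c = -32548/-36.73 ≈ 886 J/(kg·K)

c ≈ 886 J/(kg·K)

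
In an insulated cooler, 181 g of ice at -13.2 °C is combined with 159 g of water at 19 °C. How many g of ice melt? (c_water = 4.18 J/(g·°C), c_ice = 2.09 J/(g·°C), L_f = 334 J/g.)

Heat available from the water dropping to 0 °C: 159·4.18·19 = 12628 J.
Warming the ice to 0 °C takes 181·2.09·13.2 = 4993.4 J, leaving 7634.4 J for melting.
To melt every bit of ice: 181·334 = 60454 J.
That's not enough to melt it all — equilibrium is at 0 °C with ice remaining.
m_melt = 7634.4 / L_f = 22.86 g.

m_melted ≈ 22.9 g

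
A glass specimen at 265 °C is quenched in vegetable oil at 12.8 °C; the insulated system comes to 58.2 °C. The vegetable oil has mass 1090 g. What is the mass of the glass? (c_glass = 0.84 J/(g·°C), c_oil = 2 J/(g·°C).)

Energy conservation, ΣQ = 0:
m·0.84·(58.2 − 265) + 1090·2·(58.2 − 12.8) = 0
-173.71 m = -98972
m = -98972/-173.71 ≈ 569.7 g

m ≈ 570 g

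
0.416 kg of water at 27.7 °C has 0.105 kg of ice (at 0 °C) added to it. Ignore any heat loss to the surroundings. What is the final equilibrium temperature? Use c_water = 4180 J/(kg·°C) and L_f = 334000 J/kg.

T_f ≈ 6.0 °C

Energy conservation, ΣQ = 0:
fusion: m_ice L_f = 0.105·334000 = 35070; meltwater 0→T: 0.105·4180·T = 438.9 T; water cools: 0.416·4180·(T − 27.7) = 1738.9(T − 27.7)
2177.8 T = 48167 − 35070 = 13097
T ≈ 6.01 °C (positive, so assuming full melt was valid).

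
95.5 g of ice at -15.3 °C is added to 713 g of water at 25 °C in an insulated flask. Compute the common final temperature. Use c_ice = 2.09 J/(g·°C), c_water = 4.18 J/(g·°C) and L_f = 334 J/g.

T_f ≈ 11.7 °C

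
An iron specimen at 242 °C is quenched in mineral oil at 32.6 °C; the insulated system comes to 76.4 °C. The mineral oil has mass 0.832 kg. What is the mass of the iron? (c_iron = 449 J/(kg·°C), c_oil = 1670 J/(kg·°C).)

Energy conservation, ΣQ = 0:
m×449×(76.4 − 242) + 0.832×1670×(76.4 − 32.6) = 0
-74354 m = -60857
m = -60857/-74354 ≈ 0.8185 kg

m ≈ 0.818 kg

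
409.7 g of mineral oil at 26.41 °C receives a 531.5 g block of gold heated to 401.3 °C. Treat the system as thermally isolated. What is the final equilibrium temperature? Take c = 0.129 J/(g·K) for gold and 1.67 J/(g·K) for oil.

T_f = Σ m_i c_i T_i / Σ m_i c_i:
T_f = (68.56·401.3 + 684.2·26.41) / (68.56 + 684.2)
    = 45584 / 752.76 ≈ 60.56 °C

T_f ≈ 60.6 °C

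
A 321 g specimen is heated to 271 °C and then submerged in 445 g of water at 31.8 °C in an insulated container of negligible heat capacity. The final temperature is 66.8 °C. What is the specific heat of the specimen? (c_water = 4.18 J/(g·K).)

c ≈ 0.993 J/(g·K)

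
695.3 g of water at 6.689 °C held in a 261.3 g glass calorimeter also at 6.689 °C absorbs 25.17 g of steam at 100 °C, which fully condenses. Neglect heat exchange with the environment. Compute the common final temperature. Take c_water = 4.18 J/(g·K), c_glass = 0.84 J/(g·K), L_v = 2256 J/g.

T_f ≈ 27.3 °C

Let T be the final temperature. ΣQ_i = 0:
steam→water at 100 °C releases m L_v = 25.17·2256 = 56784
  condensed water 100 °C→T: 105.21(T − 100)
  water warms: 695.3·4.18·(T − 6.689) = 2906.4(T − 6.689)
  glass cup: 261.3·0.84·(T − 6.689) = 219.49(T − 6.689)
3231.1 T = 56784 + 10521 + 20909 = 88213
T ≈ 27.30 °C, under the boiling point, so the assumption holds.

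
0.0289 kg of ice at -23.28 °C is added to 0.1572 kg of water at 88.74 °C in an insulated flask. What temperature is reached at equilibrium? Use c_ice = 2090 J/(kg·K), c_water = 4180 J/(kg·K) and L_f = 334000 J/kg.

T_f ≈ 60.7 °C

Taking heat into each body as positive, Σ m c ΔT = 0:
warm ice to 0 °C: 0.0289·2090·(0 − (-23.28)) = 1406.1; fusion: m_ice L_f = 0.0289·334000 = 9652.6; meltwater 0→T: 0.0289·4180·T = 120.8 T; water: 657.1(T − 88.74)
777.9 T = 58311 − 11059 = 47252
T ≈ 60.74 °C — above 0 °C, consistent with complete melting.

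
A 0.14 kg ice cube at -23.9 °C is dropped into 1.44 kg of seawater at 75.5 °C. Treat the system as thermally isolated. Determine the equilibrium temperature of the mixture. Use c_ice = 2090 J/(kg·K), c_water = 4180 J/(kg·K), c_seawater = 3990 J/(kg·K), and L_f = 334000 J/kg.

Taking heat into each body as positive, Σ m c ΔT = 0:
ice -23.9→0 °C: 0.14·2090·23.9 = 6993.1
  fusion: m_ice L_f = 0.14·334000 = 46760
  meltwater 0→T: 0.14·4180·T = 585.2 T
  seawater cools: 1.44·3990·(T − 75.5) = 5745.6(T − 75.5)
6330.8 T = 433793 − 53753 = 380040
T ≈ 60.03 °C — above 0 °C, consistent with complete melting.

T_f ≈ 60.0 °C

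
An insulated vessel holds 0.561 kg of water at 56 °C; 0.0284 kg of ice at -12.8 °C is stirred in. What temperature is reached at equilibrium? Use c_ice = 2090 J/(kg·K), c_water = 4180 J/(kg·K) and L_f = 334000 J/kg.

Let T be the final temperature. ΣQ_i = 0:
ice -12.8→0 °C: 0.0284·2090·12.8 = 759.76
  latent heat to melt: 0.0284·334000 = 9485.6
  meltwater 0→T: 0.0284·4180·T = 118.71 T
  water: 2345(T − 56)
2463.7 T = 131319 − 10245 = 121074
T ≈ 49.14 °C (positive, so assuming full melt was valid).

T_f ≈ 49.1 °C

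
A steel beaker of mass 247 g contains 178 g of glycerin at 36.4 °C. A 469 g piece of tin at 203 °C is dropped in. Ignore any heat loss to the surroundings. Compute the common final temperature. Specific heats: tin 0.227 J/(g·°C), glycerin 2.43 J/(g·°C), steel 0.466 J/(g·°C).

With ΣQ=0 the equilibrium temperature is the m·c-weighted mean:
T_f = (106.46*203 + 432.54*36.4 + 115.1*36.4) / (106.46 + 432.54 + 115.1)
    = 41546 / 654.11 ≈ 63.52 °C

T_f ≈ 63.5 °C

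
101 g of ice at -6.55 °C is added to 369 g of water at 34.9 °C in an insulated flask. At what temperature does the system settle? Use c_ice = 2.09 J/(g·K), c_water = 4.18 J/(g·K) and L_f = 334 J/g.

T_f ≈ 9.5 °C

Net heat exchanged in the isolated system is zero:
ice -6.55→0 °C: 101×2.09×6.55 = 1382.6; fusion: m_ice L_f = 101×334 = 33734; meltwater 0→T: 101×4.18×T = 422.18 T; water cools: 369×4.18×(T − 34.9) = 1542.4(T − 34.9)
1964.6 T = 53830 − 35117 = 18714
T ≈ 9.53 °C — above 0 °C, consistent with complete melting.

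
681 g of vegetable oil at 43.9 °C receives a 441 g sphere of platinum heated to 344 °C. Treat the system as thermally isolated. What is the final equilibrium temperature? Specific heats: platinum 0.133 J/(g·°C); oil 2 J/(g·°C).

|Q_platinum| = |Q_oil|:
441*0.133*(344 − T) = 681*2*(T − 43.9)
58.65(344 − T) = 1362(T − 43.9)
1420.7 T = 79968  ⇒  T ≈ 56.29 °C

T_f ≈ 56.3 °C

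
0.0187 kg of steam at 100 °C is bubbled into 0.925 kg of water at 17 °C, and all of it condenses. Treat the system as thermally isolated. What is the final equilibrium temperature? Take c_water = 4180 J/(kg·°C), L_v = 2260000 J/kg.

Heat gained plus heat lost sum to zero:
latent heat released on condensation: 0.0187×2260000 = 42262
  condensate cools 100→T: 0.0187×4180×(T − 100) = 78.17(T − 100)
  original water: 3866.5(T − 17)
3944.7 T = 42262 + 7816.6 + 65730 = 115809
T ≈ 29.36 °C, under the boiling point, so the assumption holds.

T_f ≈ 29.4 °C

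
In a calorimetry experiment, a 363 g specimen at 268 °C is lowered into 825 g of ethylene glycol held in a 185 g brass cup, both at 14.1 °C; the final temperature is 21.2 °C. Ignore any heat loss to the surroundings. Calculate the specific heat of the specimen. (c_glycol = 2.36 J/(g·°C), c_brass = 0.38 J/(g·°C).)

Net heat exchanged in the isolated system is zero:
363·c·(21.2 − 268) + 825·2.36·(21.2 − 14.1) + 185·0.38·(21.2 − 14.1) = 0
-89588 c = -14323
c = -14323/-89588 ≈ 0.1599 J/(g·°C)

c ≈ 0.16 J/(g·°C)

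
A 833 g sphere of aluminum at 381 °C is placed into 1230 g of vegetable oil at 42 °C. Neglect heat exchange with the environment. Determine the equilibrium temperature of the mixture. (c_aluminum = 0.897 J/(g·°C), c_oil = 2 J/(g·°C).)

Heat lost by the aluminum equals heat gained by the oil:
833·0.897·(381 − T) = 1230·2·(T − 42)
747.2(381 − T) = 2460(T − 42)
3207.2 T = 388004  ⇒  T ≈ 120.98 °C

T_f ≈ 121.0 °C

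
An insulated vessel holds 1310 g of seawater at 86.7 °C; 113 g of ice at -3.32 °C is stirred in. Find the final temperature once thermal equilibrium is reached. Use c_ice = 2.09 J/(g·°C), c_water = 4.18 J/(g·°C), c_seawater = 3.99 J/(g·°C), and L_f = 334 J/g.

T_f ≈ 72.8 °C

Energy balance with sensible and latent terms:
warm ice to 0 °C: 113×2.09×(0 − (-3.32)) = 784.08; fusion: m_ice L_f = 113×334 = 37742; meltwater 0→T: 113×4.18×T = 472.34 T; seawater cools: 1310×3.99×(T − 86.7) = 5226.9(T − 86.7)
5699.2 T = 453172 − 38526 = 414646
T ≈ 72.75 °C. Since T > 0 °C, the all-ice-melts assumption holds.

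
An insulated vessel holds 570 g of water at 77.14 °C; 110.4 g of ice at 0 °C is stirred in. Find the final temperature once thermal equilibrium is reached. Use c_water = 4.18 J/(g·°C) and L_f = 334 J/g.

T_f ≈ 51.7 °C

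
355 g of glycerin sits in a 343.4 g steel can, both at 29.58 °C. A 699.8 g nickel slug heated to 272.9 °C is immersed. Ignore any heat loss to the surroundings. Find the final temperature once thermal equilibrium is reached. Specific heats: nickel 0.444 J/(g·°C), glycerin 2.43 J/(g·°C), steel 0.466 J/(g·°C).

T_f ≈ 86.3 °C

T_f is the heat-capacity-weighted average of the initial temperatures:
T_f = (310.71*272.9 + 862.65*29.58 + 160.02*29.58) / (310.71 + 862.65 + 160.02)
    = 115044 / 1333.4 ≈ 86.28 °C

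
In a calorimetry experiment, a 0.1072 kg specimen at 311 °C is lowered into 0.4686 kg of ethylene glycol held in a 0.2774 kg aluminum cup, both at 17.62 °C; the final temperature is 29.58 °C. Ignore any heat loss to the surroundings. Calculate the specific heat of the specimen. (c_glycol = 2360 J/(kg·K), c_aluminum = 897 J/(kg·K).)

Let T be the final temperature. ΣQ_i = 0:
0.1072·c·(29.58 − 311) + 0.4686·2360·(29.58 − 17.62) + 0.2774·897·(29.58 − 17.62) = 0
-30.17 c = -16202
c = -16202/-30.17 ≈ 537.1 J/(kg·K)

c ≈ 537 J/(kg·K)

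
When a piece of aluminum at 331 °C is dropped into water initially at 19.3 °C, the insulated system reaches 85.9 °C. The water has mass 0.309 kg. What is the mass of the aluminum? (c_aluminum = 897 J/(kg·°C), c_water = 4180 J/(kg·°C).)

Setting the total heat transfer to zero:
m·897·(85.9 − 331) + 0.309·4180·(85.9 − 19.3) = 0
-219855 m = -86022
m = -86022/-219855 ≈ 0.3913 kg

m ≈ 0.391 kg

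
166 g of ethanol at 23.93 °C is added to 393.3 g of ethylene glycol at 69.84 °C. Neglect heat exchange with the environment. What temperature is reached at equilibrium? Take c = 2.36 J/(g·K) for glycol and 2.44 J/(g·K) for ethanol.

T_f ≈ 55.9 °C

Taking heat into each body as positive, Σ m c ΔT = 0:
393.3·2.36·(T − 69.84) + 166·2.44·(T − 23.93) = 0
928.19(T − 69.84) + 405.04(T − 23.93) = 0
(928.19 + 405.04) T = 928.19·69.84 + 405.04·23.93
T = 74517 / 1333.2 = 55.9 °C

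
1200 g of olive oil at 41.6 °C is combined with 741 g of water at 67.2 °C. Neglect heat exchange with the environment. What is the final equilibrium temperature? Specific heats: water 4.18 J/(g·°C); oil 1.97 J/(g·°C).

T_f ≈ 56.1 °C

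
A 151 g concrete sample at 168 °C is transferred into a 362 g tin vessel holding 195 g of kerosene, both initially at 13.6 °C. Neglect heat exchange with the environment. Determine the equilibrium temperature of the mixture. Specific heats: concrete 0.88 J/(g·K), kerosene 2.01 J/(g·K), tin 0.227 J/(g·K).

T_f ≈ 47.4 °C

Let T be the final temperature. ΣQ_i = 0:
151*0.88*(T − 168) + 195*2.01*(T − 13.6) + 362*0.227*(T − 13.6) = 0
132.88(T − 168) + 391.95(T − 13.6) + 82.17(T − 13.6) = 0
(132.88 + 391.95 + 82.17) T = 132.88*168 + 391.95*13.6 + 82.17*13.6
T = 28772/607 ≈ 47.40 °C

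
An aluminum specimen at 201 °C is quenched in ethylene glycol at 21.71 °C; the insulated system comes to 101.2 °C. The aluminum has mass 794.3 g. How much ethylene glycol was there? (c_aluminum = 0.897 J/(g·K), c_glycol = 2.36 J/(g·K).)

m ≈ 379 g

Heat lost by the aluminum = heat gained by the glycol:
794.3·0.897·(201 − 101.2) = m·2.36·(101.2 − 21.71)
187.6 m = 71106  ⇒  m ≈ 379 g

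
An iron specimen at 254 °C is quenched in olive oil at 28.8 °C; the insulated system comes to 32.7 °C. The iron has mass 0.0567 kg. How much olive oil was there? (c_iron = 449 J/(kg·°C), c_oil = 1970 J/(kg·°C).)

m ≈ 0.733 kg

Taking heat into each body as positive, Σ m c ΔT = 0:
0.0567×449×(32.7 − 254) + m×1970×(32.7 − 28.8) = 0
7683 m = 5633.9
m = 5633.9/7683 ≈ 0.7333 kg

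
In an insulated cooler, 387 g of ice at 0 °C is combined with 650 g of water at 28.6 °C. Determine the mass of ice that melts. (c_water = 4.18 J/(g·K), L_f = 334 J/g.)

Heat available from the water dropping to 0 °C: 650·4.18·28.6 = 77706 J.
Fully melting the ice requires m_ice L_f = 387·334 = 129258 J.
That's not enough to melt it all — equilibrium is at 0 °C with ice remaining.
Mass melted = 77706/334 ≈ 232.7 g.

m_melted ≈ 233 g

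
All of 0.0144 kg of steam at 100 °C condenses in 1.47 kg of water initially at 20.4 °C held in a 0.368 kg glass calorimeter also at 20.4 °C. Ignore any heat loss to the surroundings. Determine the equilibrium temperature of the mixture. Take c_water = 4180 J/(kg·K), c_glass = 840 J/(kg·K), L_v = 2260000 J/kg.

Energy conservation, ΣQ = 0:
condense steam: −0.0144×2260000 = −32544
  condensed water 100 °C→T: 60.19(T − 100)
  water warms: 1.47×4180×(T − 20.4) = 6144.6(T − 20.4)
  glass cup: 0.368×840×(T − 20.4) = 309.12(T − 20.4)
6513.9 T = 32544 + 6019.2 + 131656 = 170219
T ≈ 26.13 °C (< 100 °C, so full condensation is consistent).

T_f ≈ 26.1 °C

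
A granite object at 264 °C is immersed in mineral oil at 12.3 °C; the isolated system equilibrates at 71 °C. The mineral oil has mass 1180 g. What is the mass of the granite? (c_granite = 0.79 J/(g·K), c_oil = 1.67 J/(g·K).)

m ≈ 759 g

|Q_granite| = |Q_oil|:
m·0.79·(264 − 71) = 1180·1.67·(71 − 12.3)
152.47 m = 115674  ⇒  m ≈ 758.7 g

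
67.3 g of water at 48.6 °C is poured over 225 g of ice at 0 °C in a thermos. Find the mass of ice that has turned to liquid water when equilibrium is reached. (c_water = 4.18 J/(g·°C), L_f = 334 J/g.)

m_melted ≈ 40.9 g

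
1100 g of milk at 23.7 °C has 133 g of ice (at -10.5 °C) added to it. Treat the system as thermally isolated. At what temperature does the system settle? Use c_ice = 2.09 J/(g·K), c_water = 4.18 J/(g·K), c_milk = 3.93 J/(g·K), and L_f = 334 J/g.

Energy conservation, ΣQ = 0:
ice -10.5→0 °C: 133·2.09·10.5 = 2918.7; fusion: m_ice L_f = 133·334 = 44422; warm the meltwater: 555.94 T; milk cools: 1100·3.93·(T − 23.7) = 4323(T − 23.7)
4878.9 T = 102455 − 47341 = 55114
T ≈ 11.30 °C — above 0 °C, consistent with complete melting.

T_f ≈ 11.3 °C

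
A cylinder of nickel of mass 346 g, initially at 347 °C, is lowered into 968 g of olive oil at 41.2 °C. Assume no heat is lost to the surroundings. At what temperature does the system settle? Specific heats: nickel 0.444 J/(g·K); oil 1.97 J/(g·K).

Heat gained plus heat lost sum to zero:
346*0.444*(T − 347) + 968*1.97*(T − 41.2) = 0
2060.6 T = 131874
T ≈ 64.00 °C

T_f ≈ 64.0 °C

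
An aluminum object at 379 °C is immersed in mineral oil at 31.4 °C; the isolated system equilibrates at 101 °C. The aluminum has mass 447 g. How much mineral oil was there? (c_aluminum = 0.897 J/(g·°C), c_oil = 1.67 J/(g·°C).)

Energy conservation, ΣQ = 0:
447·0.897·(101 − 379) + m·1.67·(101 − 31.4) = 0
116.23 m = 111467
m = 111467/116.23 ≈ 959 g

m ≈ 959 g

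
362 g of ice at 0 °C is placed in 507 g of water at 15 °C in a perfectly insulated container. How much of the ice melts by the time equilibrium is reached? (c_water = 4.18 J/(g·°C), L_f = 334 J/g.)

Cooling the water to 0 °C releases 507×4.18×15 = 31789 J.
Fully melting the ice requires m_ice L_f = 362×334 = 120908 J.
Since 31789 < 120908 J, not all the ice melts; equilibrium is at 0 °C.
m_melt = 31789 / L_f = 95.18 g.

m_melted ≈ 95.2 g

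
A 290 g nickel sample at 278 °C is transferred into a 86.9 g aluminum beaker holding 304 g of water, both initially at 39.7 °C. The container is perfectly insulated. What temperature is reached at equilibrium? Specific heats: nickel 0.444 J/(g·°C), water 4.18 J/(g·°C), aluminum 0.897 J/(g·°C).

Energy conservation, ΣQ = 0:
290×0.444×(T − 278) + 304×4.18×(T − 39.7) + 86.9×0.897×(T − 39.7) = 0
128.76(T − 278) + 1270.7(T − 39.7) + 77.95(T − 39.7) = 0
1477.4 T = 89337
T = 89337/1477.4 ≈ 60.47 °C

T_f ≈ 60.5 °C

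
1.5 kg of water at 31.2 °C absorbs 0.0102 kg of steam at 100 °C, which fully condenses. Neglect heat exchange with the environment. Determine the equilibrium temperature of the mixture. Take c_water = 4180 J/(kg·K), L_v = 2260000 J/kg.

Energy conservation, ΣQ = 0:
condense steam: −0.0102·2260000 = −23052
  condensate cools 100→T: 0.0102·4180·(T − 100) = 42.64(T − 100)
  original water: 6270(T − 31.2)
6312.6 T = 23052 + 4263.6 + 195624 = 222940
T ≈ 35.32 °C, under the boiling point, so the assumption holds.

T_f ≈ 35.3 °C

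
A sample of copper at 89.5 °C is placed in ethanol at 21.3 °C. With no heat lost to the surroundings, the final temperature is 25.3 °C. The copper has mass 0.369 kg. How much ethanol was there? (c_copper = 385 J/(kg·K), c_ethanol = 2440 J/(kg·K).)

m ≈ 0.934 kg

Conservation of energy gives ΣQ = 0:
0.369·385·(25.3 − 89.5) + m·2440·(25.3 − 21.3) = 0
9760 m = 9120.6
m = 9120.6/9760 ≈ 0.9345 kg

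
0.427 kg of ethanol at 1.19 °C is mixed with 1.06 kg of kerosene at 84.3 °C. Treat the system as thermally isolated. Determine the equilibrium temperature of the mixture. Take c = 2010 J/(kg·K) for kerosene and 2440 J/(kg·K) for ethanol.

T_f ≈ 57.0 °C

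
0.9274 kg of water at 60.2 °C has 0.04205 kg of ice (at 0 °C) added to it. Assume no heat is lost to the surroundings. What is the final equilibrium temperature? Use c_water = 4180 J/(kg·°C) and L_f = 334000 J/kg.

T_f ≈ 54.1 °C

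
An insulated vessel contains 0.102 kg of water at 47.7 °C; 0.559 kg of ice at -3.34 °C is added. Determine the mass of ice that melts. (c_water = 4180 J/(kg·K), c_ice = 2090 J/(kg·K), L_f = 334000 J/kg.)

m_melted ≈ 0.0492 kg

Water can give up m c ΔT = 0.102·4180·47.7 = 20337 J before reaching 0 °C.
Warming the ice to 0 °C takes 0.559·2090·3.34 = 3902.2 J, leaving 16435 J for melting.
Fully melting the ice requires m_ice L_f = 0.559·334000 = 186706 J.
16435 J < 186706 J, so only part of the ice melts and the system sits at 0 °C.
m_melted·334000 = 16435  ⇒  m_melted ≈ 0.04921 kg.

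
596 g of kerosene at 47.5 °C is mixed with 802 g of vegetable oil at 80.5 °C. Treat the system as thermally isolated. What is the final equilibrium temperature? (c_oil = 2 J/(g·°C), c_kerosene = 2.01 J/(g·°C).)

Conservation of energy gives ΣQ = 0:
802×2×(T − 80.5) + 596×2.01×(T − 47.5) = 0
(1604 + 1198) T = 1604×80.5 + 1198×47.5
T ≈ 66.39 °C

T_f ≈ 66.4 °C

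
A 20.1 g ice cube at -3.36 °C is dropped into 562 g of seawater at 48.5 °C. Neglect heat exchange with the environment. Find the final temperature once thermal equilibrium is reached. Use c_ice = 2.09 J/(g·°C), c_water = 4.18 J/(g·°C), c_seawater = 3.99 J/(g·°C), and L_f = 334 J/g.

T_f ≈ 43.8 °C

Energy balance with sensible and latent terms:
ice -3.36→0 °C: 20.1×2.09×3.36 = 141.15
  latent heat to melt: 20.1×334 = 6713.4
  meltwater 0→T: 20.1×4.18×T = 84.02 T
  seawater: 2242.4(T − 48.5)
2326.4 T = 108755 − 6854.6 = 101901
T ≈ 43.80 °C — above 0 °C, consistent with complete melting.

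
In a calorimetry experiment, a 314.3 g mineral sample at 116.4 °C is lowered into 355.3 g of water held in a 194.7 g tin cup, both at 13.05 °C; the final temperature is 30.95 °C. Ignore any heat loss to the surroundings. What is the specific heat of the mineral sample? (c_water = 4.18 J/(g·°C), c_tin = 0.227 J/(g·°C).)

Heat gained plus heat lost sum to zero:
314.3·c·(30.95 − 116.4) + 355.3·4.18·(30.95 − 13.05) + 194.7·0.227·(30.95 − 13.05) = 0
-26857 c = -27375
c = -27375/-26857 ≈ 1.019 J/(g·°C)

c ≈ 1.02 J/(g·°C)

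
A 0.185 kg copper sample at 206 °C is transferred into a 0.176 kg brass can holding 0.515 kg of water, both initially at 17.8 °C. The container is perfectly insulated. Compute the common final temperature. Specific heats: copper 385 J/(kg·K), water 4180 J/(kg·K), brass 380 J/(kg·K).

T_f ≈ 23.7 °C

Let T be the final temperature. ΣQ_i = 0:
0.185*385*(T − 206) + 0.515*4180*(T − 17.8) + 0.176*380*(T − 17.8) = 0
2290.8 T = 54181
T = 54181/2290.8 ≈ 23.65 °C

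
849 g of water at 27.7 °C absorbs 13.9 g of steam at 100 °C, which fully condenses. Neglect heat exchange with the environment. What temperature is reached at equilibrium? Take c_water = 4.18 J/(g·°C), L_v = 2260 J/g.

Heat gained plus heat lost sum to zero:
latent heat released on condensation: 13.9×2260 = 31414; condensate cools 100→T: 13.9×4.18×(T − 100) = 58.1(T − 100); original water: 3548.8(T − 27.7)
3606.9 T = 31414 + 5810.2 + 98302 = 135527
T ≈ 37.57 °C (< 100 °C, so full condensation is consistent).

T_f ≈ 37.6 °C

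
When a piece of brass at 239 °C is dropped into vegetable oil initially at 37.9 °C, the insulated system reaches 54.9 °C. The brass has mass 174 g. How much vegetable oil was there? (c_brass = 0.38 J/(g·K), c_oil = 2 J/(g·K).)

m ≈ 358 g

Heat lost by the brass = heat gained by the oil:
174×0.38×(239 − 54.9) = m×2×(54.9 − 37.9)
34 m = 12173  ⇒  m ≈ 358 g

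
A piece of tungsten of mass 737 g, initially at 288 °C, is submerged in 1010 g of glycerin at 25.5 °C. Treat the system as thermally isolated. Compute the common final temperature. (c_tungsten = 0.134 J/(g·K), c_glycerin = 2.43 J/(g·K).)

T_f ≈ 35.7 °C

Net heat exchanged in the isolated system is zero:
737*0.134*(T − 288) + 1010*2.43*(T − 25.5) = 0
98.76(T − 288) + 2454.3(T − 25.5) = 0
2553.1 T = 91027
T = 91027/2553.1 ≈ 35.65 °C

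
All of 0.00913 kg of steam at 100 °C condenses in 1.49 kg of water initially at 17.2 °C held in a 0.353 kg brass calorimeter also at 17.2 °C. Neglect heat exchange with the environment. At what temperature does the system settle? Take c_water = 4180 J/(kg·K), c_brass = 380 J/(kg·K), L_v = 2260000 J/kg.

T_f ≈ 20.9 °C

Conservation of energy gives ΣQ = 0:
condense steam: −0.00913·2260000 = −20634
  condensed water 100 °C→T: 38.16(T − 100)
  original water: 6228.2(T − 17.2)
  brass cup: 0.353·380·(T − 17.2) = 134.14(T − 17.2)
6400.5 T = 20634 + 3816.3 + 109432 = 133882
T ≈ 20.92 °C — below 100 °C, confirming all the steam condensed.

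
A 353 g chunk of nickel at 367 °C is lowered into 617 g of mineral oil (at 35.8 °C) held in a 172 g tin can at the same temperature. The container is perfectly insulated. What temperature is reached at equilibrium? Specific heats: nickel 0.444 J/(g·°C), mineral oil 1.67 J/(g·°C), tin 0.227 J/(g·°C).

T_f ≈ 78.1 °C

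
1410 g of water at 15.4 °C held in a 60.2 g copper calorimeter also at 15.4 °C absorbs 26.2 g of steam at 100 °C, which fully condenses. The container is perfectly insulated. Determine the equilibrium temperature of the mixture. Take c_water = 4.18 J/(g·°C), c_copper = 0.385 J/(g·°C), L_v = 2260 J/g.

T_f ≈ 26.8 °C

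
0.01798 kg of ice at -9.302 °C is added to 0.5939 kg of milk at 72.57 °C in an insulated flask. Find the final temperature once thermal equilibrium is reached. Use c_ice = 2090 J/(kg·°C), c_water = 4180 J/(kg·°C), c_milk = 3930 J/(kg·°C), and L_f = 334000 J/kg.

Heat gained plus heat lost sum to zero:
warm ice to 0 °C: 0.01798·2090·(0 − (-9.302)) = 349.55
  melt ice: 0.01798·334000 = 6005.3
  meltwater 0→T: 0.01798·4180·T = 75.16 T
  milk cools: 0.5939·3930·(T − 72.57) = 2334(T − 72.57)
2409.2 T = 169380 − 6354.9 = 163025
T ≈ 67.67 °C — above 0 °C, consistent with complete melting.

T_f ≈ 67.7 °C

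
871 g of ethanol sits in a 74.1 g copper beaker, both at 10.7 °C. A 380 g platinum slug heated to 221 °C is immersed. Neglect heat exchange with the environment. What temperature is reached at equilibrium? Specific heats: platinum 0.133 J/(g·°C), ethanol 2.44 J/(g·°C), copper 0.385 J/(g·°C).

T_f ≈ 15.5 °C

Taking heat into each body as positive, Σ m c ΔT = 0:
380·0.133·(T − 221) + 871·2.44·(T − 10.7) + 74.1·0.385·(T − 10.7) = 0
2204.3 T = 34215
T ≈ 15.52 °C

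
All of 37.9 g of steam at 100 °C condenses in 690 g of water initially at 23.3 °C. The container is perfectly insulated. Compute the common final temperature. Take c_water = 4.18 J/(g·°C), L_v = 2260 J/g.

T_f ≈ 55.4 °C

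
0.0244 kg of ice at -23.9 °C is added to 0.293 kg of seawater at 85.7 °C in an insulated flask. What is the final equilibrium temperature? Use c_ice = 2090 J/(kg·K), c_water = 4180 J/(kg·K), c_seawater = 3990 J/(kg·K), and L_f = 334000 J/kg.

T_f ≈ 71.5 °C

Setting the total heat transfer to zero:
warm ice to 0 °C: 0.0244×2090×(0 − (-23.9)) = 1218.8
  fusion: m_ice L_f = 0.0244×334000 = 8149.6
  warm the meltwater: 101.99 T
  seawater: 1169.1(T − 85.7)
1271.1 T = 100189 − 9368.4 = 90821
T ≈ 71.45 °C — above 0 °C, consistent with complete melting.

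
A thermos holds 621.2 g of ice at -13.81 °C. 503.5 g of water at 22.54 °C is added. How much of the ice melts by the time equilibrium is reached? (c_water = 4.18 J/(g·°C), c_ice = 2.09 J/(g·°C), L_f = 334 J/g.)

m_melted ≈ 88.3 g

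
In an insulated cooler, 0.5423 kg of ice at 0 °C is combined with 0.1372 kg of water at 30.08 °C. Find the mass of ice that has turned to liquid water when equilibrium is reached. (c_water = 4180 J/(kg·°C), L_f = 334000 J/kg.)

Water can give up m c ΔT = 0.1372×4180×30.08 = 17251 J before reaching 0 °C.
Fully melting the ice requires m_ice L_f = 0.5423×334000 = 181128 J.
That's not enough to melt it all — equilibrium is at 0 °C with ice remaining.
Mass melted = 17251/334000 ≈ 0.05165 kg.

m_melted ≈ 0.0516 kg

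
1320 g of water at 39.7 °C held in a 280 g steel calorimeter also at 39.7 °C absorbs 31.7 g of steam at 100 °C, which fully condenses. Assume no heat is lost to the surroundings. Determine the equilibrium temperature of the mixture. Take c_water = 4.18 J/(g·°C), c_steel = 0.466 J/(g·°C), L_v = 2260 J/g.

Let T be the final temperature. ΣQ_i = 0:
steam→water at 100 °C releases m L_v = 31.7×2260 = 71642
  condensed water 100 °C→T: 132.51(T − 100)
  original water: 5517.6(T − 39.7)
  steel cup: 280×0.466×(T − 39.7) = 130.48(T − 39.7)
5780.6 T = 71642 + 13251 + 224229 = 309121
T ≈ 53.48 °C — below 100 °C, confirming all the steam condensed.

T_f ≈ 53.5 °C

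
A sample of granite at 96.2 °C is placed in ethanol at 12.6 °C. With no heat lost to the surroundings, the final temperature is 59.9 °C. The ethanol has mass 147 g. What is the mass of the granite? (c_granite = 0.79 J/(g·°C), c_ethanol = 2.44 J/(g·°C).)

Heat lost by the granite = heat gained by the ethanol:
m×0.79×(96.2 − 59.9) = 147×2.44×(59.9 − 12.6)
28.68 m = 16966  ⇒  m ≈ 591.6 g

m ≈ 592 g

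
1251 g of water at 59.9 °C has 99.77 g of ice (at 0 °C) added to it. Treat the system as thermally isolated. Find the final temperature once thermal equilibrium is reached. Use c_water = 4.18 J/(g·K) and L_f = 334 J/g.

T_f ≈ 49.6 °C

Taking heat into each body as positive, Σ m c ΔT = 0:
melt ice: 99.77×334 = 33323; warm the meltwater: 417.04 T; water: 5229.2(T − 59.9)
5646.2 T = 313228 − 33323 = 279905
T ≈ 49.57 °C (positive, so assuming full melt was valid).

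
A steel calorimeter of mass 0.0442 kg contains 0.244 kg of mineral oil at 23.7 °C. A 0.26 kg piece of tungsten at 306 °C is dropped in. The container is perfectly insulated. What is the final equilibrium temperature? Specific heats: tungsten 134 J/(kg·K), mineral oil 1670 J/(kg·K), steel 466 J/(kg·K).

Heat gained plus heat lost sum to zero:
0.26×134×(T − 306) + 0.244×1670×(T − 23.7) + 0.0442×466×(T − 23.7) = 0
34.84(T − 306) + 407.48(T − 23.7) + 20.6(T − 23.7) = 0
(34.84 + 407.48 + 20.6) T = 34.84×306 + 407.48×23.7 + 20.6×23.7
T = 20806/462.92 ≈ 44.95 °C

T_f ≈ 44.9 °C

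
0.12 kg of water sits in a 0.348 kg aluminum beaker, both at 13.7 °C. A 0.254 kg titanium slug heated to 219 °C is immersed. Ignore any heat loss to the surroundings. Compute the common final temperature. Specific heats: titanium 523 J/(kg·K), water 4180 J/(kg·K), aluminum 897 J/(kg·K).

T_f ≈ 42.5 °C

Conservation of energy gives ΣQ = 0:
0.254·523·(T − 219) + 0.12·4180·(T − 13.7) + 0.348·897·(T − 13.7) = 0
132.84(T − 219) + 501.6(T − 13.7) + 312.16(T − 13.7) = 0
(132.84 + 501.6 + 312.16) T = 132.84·219 + 501.6·13.7 + 312.16·13.7
T = 40241/946.6 ≈ 42.51 °C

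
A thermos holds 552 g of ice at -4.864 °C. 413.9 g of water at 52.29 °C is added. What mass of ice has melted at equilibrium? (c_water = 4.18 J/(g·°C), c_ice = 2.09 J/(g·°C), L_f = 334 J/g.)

Water can give up m c ΔT = 413.9×4.18×52.29 = 90467 J before reaching 0 °C.
Of that, 552×2.09×4.864 = 5611.5 J goes to bring the ice to 0 °C, leaving 84856 J.
Melting all 552 g of ice would need 552×334 = 184368 J.
84856 J < 184368 J, so only part of the ice melts and the system sits at 0 °C.
Mass melted = 84856/334 ≈ 254.1 g.

m_melted ≈ 254 g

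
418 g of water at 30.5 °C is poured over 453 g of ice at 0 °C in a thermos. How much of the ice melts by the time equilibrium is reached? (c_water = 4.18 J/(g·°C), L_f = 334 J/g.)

m_melted ≈ 160 g

Heat available from the water dropping to 0 °C: 418·4.18·30.5 = 53291 J.
To melt every bit of ice: 453·334 = 151302 J.
Since 53291 < 151302 J, not all the ice melts; equilibrium is at 0 °C.
m_melted·334 = 53291  ⇒  m_melted ≈ 159.6 g.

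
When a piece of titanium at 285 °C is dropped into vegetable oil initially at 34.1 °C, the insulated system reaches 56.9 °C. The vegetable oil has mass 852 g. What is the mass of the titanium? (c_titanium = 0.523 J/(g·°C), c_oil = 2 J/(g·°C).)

|Q_titanium| = |Q_oil|:
m·0.523·(285 − 56.9) = 852·2·(56.9 − 34.1)
119.3 m = 38851  ⇒  m ≈ 325.7 g

m ≈ 326 g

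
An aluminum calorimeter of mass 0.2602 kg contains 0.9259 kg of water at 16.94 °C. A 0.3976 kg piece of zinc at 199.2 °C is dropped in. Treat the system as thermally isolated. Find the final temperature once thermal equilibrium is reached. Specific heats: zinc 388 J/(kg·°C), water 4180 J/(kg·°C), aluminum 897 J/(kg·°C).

Setting the total heat transfer to zero:
0.3976·388·(T − 199.2) + 0.9259·4180·(T − 16.94) + 0.2602·897·(T − 16.94) = 0
4257.9 T = 100246
T = 100246/4257.9 ≈ 23.54 °C

T_f ≈ 23.5 °C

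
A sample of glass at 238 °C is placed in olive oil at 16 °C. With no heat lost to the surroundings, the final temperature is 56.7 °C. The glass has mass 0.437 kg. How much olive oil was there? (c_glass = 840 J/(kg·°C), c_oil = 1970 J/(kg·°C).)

Energy conservation, ΣQ = 0:
0.437·840·(56.7 − 238) + m·1970·(56.7 − 16) = 0
80179 m = 66552
m = 66552/80179 ≈ 0.83 kg

m ≈ 0.83 kg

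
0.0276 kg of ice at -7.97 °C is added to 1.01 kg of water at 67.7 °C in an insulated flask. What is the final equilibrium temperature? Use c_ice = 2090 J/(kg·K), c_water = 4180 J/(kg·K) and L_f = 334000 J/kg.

T_f ≈ 63.7 °C

Heat gained plus heat lost sum to zero:
warm ice to 0 °C: 0.0276·2090·(0 − (-7.97)) = 459.74; fusion: m_ice L_f = 0.0276·334000 = 9218.4; warm the meltwater: 115.37 T; water: 4221.8(T − 67.7)
4337.2 T = 285816 − 9678.1 = 276138
T ≈ 63.67 °C — above 0 °C, consistent with complete melting.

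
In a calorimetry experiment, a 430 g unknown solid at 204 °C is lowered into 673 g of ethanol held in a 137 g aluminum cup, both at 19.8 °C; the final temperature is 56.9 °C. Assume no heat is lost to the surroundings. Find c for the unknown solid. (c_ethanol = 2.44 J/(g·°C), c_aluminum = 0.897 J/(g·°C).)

c ≈ 1.04 J/(g·°C)

Taking heat into each body as positive, Σ m c ΔT = 0:
430×c×(56.9 − 204) + 673×2.44×(56.9 − 19.8) + 137×0.897×(56.9 − 19.8) = 0
-63253 c = -65482
c = -65482/-63253 ≈ 1.035 J/(g·°C)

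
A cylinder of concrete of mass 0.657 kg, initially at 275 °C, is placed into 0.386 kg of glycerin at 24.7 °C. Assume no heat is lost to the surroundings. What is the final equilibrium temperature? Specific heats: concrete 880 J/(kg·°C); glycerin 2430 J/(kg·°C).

T_f ≈ 120.1 °C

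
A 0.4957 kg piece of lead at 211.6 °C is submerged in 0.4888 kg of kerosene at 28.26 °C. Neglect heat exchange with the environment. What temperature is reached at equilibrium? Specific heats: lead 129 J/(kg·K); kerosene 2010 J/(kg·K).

T_f = Σ m_i c_i T_i / Σ m_i c_i:
T_f = (63.95*211.6 + 982.49*28.26) / (63.95 + 982.49)
    = 41296 / 1046.4 ≈ 39.46 °C

T_f ≈ 39.5 °C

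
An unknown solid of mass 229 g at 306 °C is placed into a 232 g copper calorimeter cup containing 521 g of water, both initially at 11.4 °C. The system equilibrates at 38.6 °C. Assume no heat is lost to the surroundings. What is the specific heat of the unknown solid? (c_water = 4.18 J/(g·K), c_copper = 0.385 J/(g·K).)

Conservation of energy gives ΣQ = 0:
229×c×(38.6 − 306) + 521×4.18×(38.6 − 11.4) + 232×0.385×(38.6 − 11.4) = 0
-61235 c = -61665
c = -61665/-61235 ≈ 1.007 J/(g·K)

c ≈ 1.01 J/(g·K)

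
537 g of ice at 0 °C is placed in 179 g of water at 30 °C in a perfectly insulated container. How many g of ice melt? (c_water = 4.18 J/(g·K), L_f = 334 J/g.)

Cooling the water to 0 °C releases 179×4.18×30 = 22447 J.
To melt every bit of ice: 537×334 = 179358 J.
That's not enough to melt it all — equilibrium is at 0 °C with ice remaining.
m_melted×334 = 22447  ⇒  m_melted ≈ 67.21 g.

m_melted ≈ 67.2 g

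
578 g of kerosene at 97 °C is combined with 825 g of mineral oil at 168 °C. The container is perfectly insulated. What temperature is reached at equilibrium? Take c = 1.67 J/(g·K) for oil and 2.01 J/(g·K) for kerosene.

Heat lost by the oil equals heat gained by the kerosene:
825×1.67×(168 − T) = 578×2.01×(T − 97)
1377.8(168 − T) = 1161.8(T − 97)
2539.5 T = 344155  ⇒  T ≈ 135.52 °C

T_f ≈ 135.5 °C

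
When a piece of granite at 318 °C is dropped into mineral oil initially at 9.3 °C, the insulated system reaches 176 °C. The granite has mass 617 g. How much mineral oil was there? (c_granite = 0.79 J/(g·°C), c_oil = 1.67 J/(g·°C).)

m ≈ 249 g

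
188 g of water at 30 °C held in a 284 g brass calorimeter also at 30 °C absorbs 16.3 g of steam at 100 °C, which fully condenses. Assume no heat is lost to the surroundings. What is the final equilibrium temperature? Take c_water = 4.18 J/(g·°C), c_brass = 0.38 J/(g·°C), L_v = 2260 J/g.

Conservation of energy gives ΣQ = 0:
condense steam: −16.3·2260 = −36838; condensed water 100 °C→T: 68.13(T − 100); water warms: 188·4.18·(T − 30) = 785.84(T − 30); cup: 107.92(T − 30)
961.89 T = 36838 + 6813.4 + 26813 = 70464
T ≈ 73.26 °C — below 100 °C, confirming all the steam condensed.

T_f ≈ 73.3 °C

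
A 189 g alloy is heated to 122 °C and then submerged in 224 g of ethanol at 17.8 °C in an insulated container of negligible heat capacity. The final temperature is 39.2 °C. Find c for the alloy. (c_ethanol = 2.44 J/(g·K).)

m_s c (T_s − T_f) = m_ethanol c_ethanol (T_f − T_0):
189×c×(122 − 39.2) = 224×2.44×(39.2 − 17.8)
15649 c = 11696  ⇒  c ≈ 0.7474 J/(g·K)

c ≈ 0.747 J/(g·K)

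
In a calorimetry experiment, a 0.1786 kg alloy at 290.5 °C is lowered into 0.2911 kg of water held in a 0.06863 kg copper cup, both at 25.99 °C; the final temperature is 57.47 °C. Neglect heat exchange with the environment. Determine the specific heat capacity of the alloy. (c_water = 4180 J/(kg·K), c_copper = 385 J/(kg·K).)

Energy conservation, ΣQ = 0:
0.1786×c×(57.47 − 290.5) + 0.2911×4180×(57.47 − 25.99) + 0.06863×385×(57.47 − 25.99) = 0
-41.62 c = -39137
c = -39137/-41.62 ≈ 940.4 J/(kg·K)

c ≈ 940 J/(kg·K)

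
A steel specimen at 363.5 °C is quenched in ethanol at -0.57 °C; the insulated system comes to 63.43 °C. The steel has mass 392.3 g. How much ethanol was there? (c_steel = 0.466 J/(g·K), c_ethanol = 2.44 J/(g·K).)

m ≈ 351 g

Energy conservation, ΣQ = 0:
392.3·0.466·(63.43 − 363.5) + m·2.44·(63.43 − (-0.57)) = 0
156.16 m = 54856
m = 54856/156.16 ≈ 351.3 g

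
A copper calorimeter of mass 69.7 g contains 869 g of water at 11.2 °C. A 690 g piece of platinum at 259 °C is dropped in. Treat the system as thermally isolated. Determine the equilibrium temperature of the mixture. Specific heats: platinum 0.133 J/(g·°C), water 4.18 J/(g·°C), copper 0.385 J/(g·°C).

T_f ≈ 17.3 °C

Let T be the final temperature. ΣQ_i = 0:
690*0.133*(T − 259) + 869*4.18*(T − 11.2) + 69.7*0.385*(T − 11.2) = 0
91.77(T − 259) + 3632.4(T − 11.2) + 26.83(T − 11.2) = 0
(91.77 + 3632.4 + 26.83) T = 91.77*259 + 3632.4*11.2 + 26.83*11.2
T = 64752/3751 ≈ 17.26 °C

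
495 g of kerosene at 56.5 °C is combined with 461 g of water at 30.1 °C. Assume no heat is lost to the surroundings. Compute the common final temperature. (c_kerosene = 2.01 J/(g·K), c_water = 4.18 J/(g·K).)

Set heat shed by the hot body equal to heat absorbed by the cold body:
495×2.01×(56.5 − T) = 461×4.18×(T − 30.1)
994.95(56.5 − T) = 1927(T − 30.1)
2921.9 T = 114217  ⇒  T ≈ 39.09 °C

T_f ≈ 39.1 °C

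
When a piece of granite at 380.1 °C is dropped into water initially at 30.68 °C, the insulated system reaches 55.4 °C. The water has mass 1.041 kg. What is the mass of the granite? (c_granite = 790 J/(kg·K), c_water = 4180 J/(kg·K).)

m ≈ 0.419 kg

Setting the total heat transfer to zero:
m·790·(55.4 − 380.1) + 1.041·4180·(55.4 − 30.68) = 0
-256513 m = -107566
m = -107566/-256513 ≈ 0.4193 kg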